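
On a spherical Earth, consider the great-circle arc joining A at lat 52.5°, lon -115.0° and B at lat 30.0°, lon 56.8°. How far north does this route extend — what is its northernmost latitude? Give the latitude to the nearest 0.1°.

≈ 85.7°

The great circle lies in the plane with unit normal n̂ = (p₁ × p₂)/|p₁ × p₂|.
Here n̂_z ≈ +0.076; the vertex latitude is φ_max = arccos|n̂_z| ≈ 85.7°.
Check via Clairaut: cos φ_max = |cos φ₁| · sin C = cos(52.5°)·sin(7.2°) ≈ 0.076, again giving ≈ 85.7°.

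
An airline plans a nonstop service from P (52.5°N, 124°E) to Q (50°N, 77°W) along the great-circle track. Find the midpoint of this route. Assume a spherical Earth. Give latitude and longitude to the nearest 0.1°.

Convert each endpoint to a unit vector on the sphere (x = cos φ cos λ, y = cos φ sin λ, z = sin φ).
The central angle between the endpoints is δ = arccos(p₁·p₂) ≈ 1.326 rad (76.0°).
Interpolate at f = 1/2 with slerp weights a = sin((1−f)δ)/sin δ ≈ 0.634, b = sin(fδ)/sin δ ≈ 0.634.
p = a·p₁ + b·p₂ ≈ (-0.124, -0.077, 0.989); φ = arcsin(p_z) ≈ 81.59°, λ = atan2(p_y, p_x) ≈ -148.15°.

≈ (81.6°N, 148.2°W)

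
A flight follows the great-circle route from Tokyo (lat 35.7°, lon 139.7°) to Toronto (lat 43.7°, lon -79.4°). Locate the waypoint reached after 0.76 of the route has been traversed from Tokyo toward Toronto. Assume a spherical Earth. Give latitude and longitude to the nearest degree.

Convert each endpoint to a unit vector on the sphere (x = cos φ cos λ, y = cos φ sin λ, z = sin φ).
The central angle between the endpoints is δ = arccos(p₁·p₂) ≈ 1.623 rad (93.0°).
Interpolate at f = 0.76 with slerp weights a = sin((1−f)δ)/sin δ ≈ 0.380, b = sin(fδ)/sin δ ≈ 0.945.
p = a·p₁ + b·p₂ ≈ (-0.110, -0.472, 0.875); φ = arcsin(p_z) ≈ 61.03°, λ = atan2(p_y, p_x) ≈ -103.11°.

≈ lat 61°, lon -103°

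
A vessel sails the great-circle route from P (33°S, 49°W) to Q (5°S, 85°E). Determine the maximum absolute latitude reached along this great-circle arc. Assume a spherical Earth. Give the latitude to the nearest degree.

The great circle lies in the plane with unit normal n̂ = (p₁ × p₂)/|p₁ × p₂|.
Here n̂_z ≈ +0.710; the vertex latitude is φ_max = arccos|n̂_z| ≈ 44.7°.

≈ 45°S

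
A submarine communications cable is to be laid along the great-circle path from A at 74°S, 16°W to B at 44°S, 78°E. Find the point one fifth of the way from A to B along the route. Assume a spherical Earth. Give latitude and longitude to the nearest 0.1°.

Convert each endpoint to a unit vector on the sphere (x = cos φ cos λ, y = cos φ sin λ, z = sin φ).
The central angle between the endpoints is δ = arccos(p₁·p₂) ≈ 0.858 rad (49.2°).
Interpolate at f = 1/5 with slerp weights a = sin((1−f)δ)/sin δ ≈ 0.838, b = sin(fδ)/sin δ ≈ 0.226.
p = a·p₁ + b·p₂ ≈ (0.256, 0.095, -0.962); φ = arcsin(p_z) ≈ -74.17°, λ = atan2(p_y, p_x) ≈ 20.41°.

≈ 74.2°S, 20.4°E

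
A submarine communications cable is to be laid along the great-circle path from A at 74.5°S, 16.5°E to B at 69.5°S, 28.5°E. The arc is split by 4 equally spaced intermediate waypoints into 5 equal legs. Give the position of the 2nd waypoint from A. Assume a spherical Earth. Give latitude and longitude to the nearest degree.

Write both endpoints as unit vectors p₁, p₂ with components (cos φ cos λ, cos φ sin λ, sin φ).
The central angle between the endpoints is δ = arccos(p₁·p₂) ≈ 0.108 rad (6.2°).
Interpolate at f = 2/5 with slerp weights a = sin((1−f)δ)/sin δ ≈ 0.601, b = sin(fδ)/sin δ ≈ 0.401.
p = a·p₁ + b·p₂ ≈ (0.277, 0.113, -0.954); φ = arcsin(p_z) ≈ -72.59°, λ = atan2(p_y, p_x) ≈ 22.10°.

≈ 73°S, 22°E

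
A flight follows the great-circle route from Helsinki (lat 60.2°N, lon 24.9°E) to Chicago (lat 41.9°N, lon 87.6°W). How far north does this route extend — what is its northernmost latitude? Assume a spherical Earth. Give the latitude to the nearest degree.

The great circle lies in the plane with unit normal n̂ = (p₁ × p₂)/|p₁ × p₂|.
Here n̂_z ≈ -0.380; the vertex latitude is φ_max = arccos|n̂_z| ≈ 67.7°.
Check via Clairaut: cos φ_max = |cos φ₁| · sin C = cos(60.2°)·sin(49.9°) ≈ 0.380, again giving ≈ 67.7°.

≈ 68°N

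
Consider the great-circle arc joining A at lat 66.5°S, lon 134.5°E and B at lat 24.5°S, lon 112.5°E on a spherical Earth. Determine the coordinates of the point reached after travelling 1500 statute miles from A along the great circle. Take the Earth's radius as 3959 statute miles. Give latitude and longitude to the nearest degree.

Write both endpoints as unit vectors p₁, p₂ with components (cos φ cos λ, cos φ sin λ, sin φ).
The central angle between the endpoints is δ = arccos(p₁·p₂) ≈ 0.772 rad (44.2°). The total great-circle distance is δ·R ≈ 0.772 × 3959 ≈ 3055 mi, so the target fraction is f = 1500/3055 ≈ 0.491.
Interpolate at f ≈ 0.491 with slerp weights a = sin((1−f)δ)/sin δ ≈ 0.549, b = sin(fδ)/sin δ ≈ 0.530.
p = a·p₁ + b·p₂ ≈ (-0.338, 0.602, -0.723); φ = arcsin(p_z) ≈ -46.33°, λ = atan2(p_y, p_x) ≈ 119.32°.

≈ lat 46°S, lon 119°E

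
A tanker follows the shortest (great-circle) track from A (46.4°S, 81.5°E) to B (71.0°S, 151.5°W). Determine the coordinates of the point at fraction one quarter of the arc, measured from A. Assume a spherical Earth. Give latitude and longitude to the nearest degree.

≈ (60°S, 90°E)

The haversine formula gives a central angle δ ≈ 0.989 rad (56.7°) between the endpoints.
Interpolate at f = 1/4 with slerp weights a = sin((1−f)δ)/sin δ ≈ 0.809, b = sin(fδ)/sin δ ≈ 0.293.
p = a·p₁ + b·p₂ ≈ (-0.001, 0.506, -0.863); φ = arcsin(p_z) ≈ -59.60°, λ = atan2(p_y, p_x) ≈ 90.16°.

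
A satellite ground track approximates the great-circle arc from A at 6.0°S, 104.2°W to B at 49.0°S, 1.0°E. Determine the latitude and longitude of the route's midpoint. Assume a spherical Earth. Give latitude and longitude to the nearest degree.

Convert each endpoint to a unit vector on the sphere (x = cos φ cos λ, y = cos φ sin λ, z = sin φ).
The central angle between the endpoints is δ = arccos(p₁·p₂) ≈ 1.663 rad (95.3°).
Interpolate at f = 1/2 with slerp weights a = sin((1−f)δ)/sin δ ≈ 0.742, b = sin(fδ)/sin δ ≈ 0.742.
p = a·p₁ + b·p₂ ≈ (0.306, -0.707, -0.638); φ = arcsin(p_z) ≈ -39.62°, λ = atan2(p_y, p_x) ≈ -66.61°.

≈ 40°S, 67°W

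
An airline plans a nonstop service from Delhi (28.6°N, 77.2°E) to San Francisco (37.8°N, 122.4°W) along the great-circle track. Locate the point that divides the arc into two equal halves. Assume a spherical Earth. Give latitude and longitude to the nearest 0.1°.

≈ (74.8°N, 140.4°E)

Write both endpoints as unit vectors p₁, p₂ with components (cos φ cos λ, cos φ sin λ, sin φ).
The central angle between the endpoints is δ = arccos(p₁·p₂) ≈ 1.939 rad (111.1°).
Interpolate at f = 1/2 with slerp weights a = sin((1−f)δ)/sin δ ≈ 0.884, b = sin(fδ)/sin δ ≈ 0.884.
p = a·p₁ + b·p₂ ≈ (-0.202, 0.167, 0.965); φ = arcsin(p_z) ≈ 74.79°, λ = atan2(p_y, p_x) ≈ 140.45°.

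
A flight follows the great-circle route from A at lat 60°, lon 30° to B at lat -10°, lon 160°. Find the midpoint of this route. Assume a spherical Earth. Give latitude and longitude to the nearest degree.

≈ lat 42°, lon 130°

The haversine formula gives a central angle δ ≈ 2.057 rad (117.8°) between the endpoints.
Interpolate at f = 1/2 with slerp weights a = sin((1−f)δ)/sin δ ≈ 0.968, b = sin(fδ)/sin δ ≈ 0.968.
p = a·p₁ + b·p₂ ≈ (-0.477, 0.568, 0.671); φ = arcsin(p_z) ≈ 42.11°, λ = atan2(p_y, p_x) ≈ 130.00°.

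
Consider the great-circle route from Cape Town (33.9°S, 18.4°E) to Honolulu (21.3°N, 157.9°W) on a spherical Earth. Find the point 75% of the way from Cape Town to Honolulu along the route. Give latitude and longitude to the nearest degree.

Convert each endpoint to a unit vector on the sphere (x = cos φ cos λ, y = cos φ sin λ, z = sin φ).
The central angle between the endpoints is δ = arccos(p₁·p₂) ≈ 2.914 rad (167.0°).
Interpolate at f = 0.75 with slerp weights a = sin((1−f)δ)/sin δ ≈ 2.956, b = sin(fδ)/sin δ ≈ 3.626.
p = a·p₁ + b·p₂ ≈ (-0.802, -0.497, -0.332); φ = arcsin(p_z) ≈ -19.36°, λ = atan2(p_y, p_x) ≈ -148.24°.

≈ 19°S, 148°W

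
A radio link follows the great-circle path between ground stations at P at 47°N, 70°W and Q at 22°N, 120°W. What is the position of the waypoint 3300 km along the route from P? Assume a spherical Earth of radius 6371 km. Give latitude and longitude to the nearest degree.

≈ 34°N, 105°W

Convert each endpoint to a unit vector on the sphere (x = cos φ cos λ, y = cos φ sin λ, z = sin φ).
The central angle between the endpoints is δ = arccos(p₁·p₂) ≈ 0.822 rad (47.1°). The total great-circle distance is δ·R ≈ 0.822 × 6371 ≈ 5240 km, so the target fraction is f = 3300/5240 ≈ 0.630.
Interpolate at f ≈ 0.630 with slerp weights a = sin((1−f)δ)/sin δ ≈ 0.409, b = sin(fδ)/sin δ ≈ 0.676.
p = a·p₁ + b·p₂ ≈ (-0.218, -0.805, 0.552); φ = arcsin(p_z) ≈ 33.52°, λ = atan2(p_y, p_x) ≈ -105.14°.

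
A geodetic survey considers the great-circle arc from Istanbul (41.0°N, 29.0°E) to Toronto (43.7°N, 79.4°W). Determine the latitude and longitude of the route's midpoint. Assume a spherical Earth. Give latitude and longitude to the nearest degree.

The haversine formula gives a central angle δ ≈ 1.286 rad (73.7°) between the endpoints.
Interpolate at f = 1/2 with slerp weights a = sin((1−f)δ)/sin δ ≈ 0.625, b = sin(fδ)/sin δ ≈ 0.625.
p = a·p₁ + b·p₂ ≈ (0.495, -0.215, 0.841); φ = arcsin(p_z) ≈ 57.30°, λ = atan2(p_y, p_x) ≈ -23.49°.

≈ 57°N, 23°W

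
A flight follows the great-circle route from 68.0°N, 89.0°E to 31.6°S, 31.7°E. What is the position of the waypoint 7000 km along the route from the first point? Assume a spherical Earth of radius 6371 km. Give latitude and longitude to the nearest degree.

≈ 12°N, 46°E

The haversine formula gives a central angle δ ≈ 1.890 rad (108.3°) between the endpoints. The total great-circle distance is δ·R ≈ 1.890 × 6371 ≈ 12039 km, so the target fraction is f = 7000/12039 ≈ 0.581.
Interpolate at f ≈ 0.581 with slerp weights a = sin((1−f)δ)/sin δ ≈ 0.749, b = sin(fδ)/sin δ ≈ 0.938.
p = a·p₁ + b·p₂ ≈ (0.685, 0.700, 0.203); φ = arcsin(p_z) ≈ 11.70°, λ = atan2(p_y, p_x) ≈ 45.65°.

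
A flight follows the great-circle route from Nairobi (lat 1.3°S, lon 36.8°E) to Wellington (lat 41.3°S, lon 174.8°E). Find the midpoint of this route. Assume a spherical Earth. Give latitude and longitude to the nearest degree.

From cos δ = sin φ₁ sin φ₂ + cos φ₁ cos φ₂ cos Δλ, the central angle is δ ≈ 2.145 rad (122.9°).
Interpolate at f = 1/2 with slerp weights a = sin((1−f)δ)/sin δ ≈ 1.046, b = sin(fδ)/sin δ ≈ 1.046.
p = a·p₁ + b·p₂ ≈ (0.055, 0.698, -0.714); φ = arcsin(p_z) ≈ -45.58°, λ = atan2(p_y, p_x) ≈ 85.51°.

≈ lat 46°S, lon 86°E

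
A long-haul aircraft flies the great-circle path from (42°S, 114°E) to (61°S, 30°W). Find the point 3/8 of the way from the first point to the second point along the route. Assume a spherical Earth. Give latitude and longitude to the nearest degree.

≈ (67°S, 94°E)

From cos δ = sin φ₁ sin φ₂ + cos φ₁ cos φ₂ cos Δλ, the central angle is δ ≈ 1.273 rad (72.9°).
Interpolate at f = 3/8 with slerp weights a = sin((1−f)δ)/sin δ ≈ 0.747, b = sin(fδ)/sin δ ≈ 0.481.
p = a·p₁ + b·p₂ ≈ (-0.024, 0.391, -0.920); φ = arcsin(p_z) ≈ -66.95°, λ = atan2(p_y, p_x) ≈ 93.53°.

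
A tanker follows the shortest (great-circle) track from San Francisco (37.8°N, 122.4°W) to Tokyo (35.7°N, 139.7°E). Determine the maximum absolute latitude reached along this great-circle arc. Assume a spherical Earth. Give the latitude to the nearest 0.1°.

≈ 48.7°N

The great circle lies in the plane with unit normal n̂ = (p₁ × p₂)/|p₁ × p₂|.
Here n̂_z ≈ -0.660; the vertex latitude is φ_max = arccos|n̂_z| ≈ 48.7°.
Check via Clairaut: cos φ_max = |cos φ₁| · sin C = cos(37.8°)·sin(56.6°) ≈ 0.660, again giving ≈ 48.7°.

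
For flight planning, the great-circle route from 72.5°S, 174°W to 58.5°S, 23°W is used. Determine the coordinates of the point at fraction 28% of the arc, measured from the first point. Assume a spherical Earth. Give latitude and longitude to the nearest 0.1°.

Write both endpoints as unit vectors p₁, p₂ with components (cos φ cos λ, cos φ sin λ, sin φ).
The central angle between the endpoints is δ = arccos(p₁·p₂) ≈ 0.829 rad (47.5°).
Interpolate at f = 0.28 with slerp weights a = sin((1−f)δ)/sin δ ≈ 0.762, b = sin(fδ)/sin δ ≈ 0.312.
p = a·p₁ + b·p₂ ≈ (-0.078, -0.088, -0.993); φ = arcsin(p_z) ≈ -83.26°, λ = atan2(p_y, p_x) ≈ -131.63°.

≈ 83.3°S, 131.6°W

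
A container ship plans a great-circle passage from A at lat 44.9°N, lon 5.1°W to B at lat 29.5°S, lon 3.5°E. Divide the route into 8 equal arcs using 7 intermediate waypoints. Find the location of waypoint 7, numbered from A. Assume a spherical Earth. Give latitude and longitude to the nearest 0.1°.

≈ lat 20.2°S, lon 2.4°E

The haversine formula gives a central angle δ ≈ 1.306 rad (74.8°) between the endpoints.
Interpolate at f = 7/8 with slerp weights a = sin((1−f)δ)/sin δ ≈ 0.168, b = sin(fδ)/sin δ ≈ 0.943.
p = a·p₁ + b·p₂ ≈ (0.938, 0.039, -0.345); φ = arcsin(p_z) ≈ -20.20°, λ = atan2(p_y, p_x) ≈ 2.41°.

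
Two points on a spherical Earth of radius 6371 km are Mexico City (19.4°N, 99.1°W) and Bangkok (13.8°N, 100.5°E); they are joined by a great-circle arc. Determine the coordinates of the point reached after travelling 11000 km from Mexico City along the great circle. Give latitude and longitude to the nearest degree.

≈ 48°N, 131°E

Write both endpoints as unit vectors p₁, p₂ with components (cos φ cos λ, cos φ sin λ, sin φ).
The central angle between the endpoints is δ = arccos(p₁·p₂) ≈ 2.471 rad (141.6°). The total great-circle distance is δ·R ≈ 2.471 × 6371 ≈ 15745 km, so the target fraction is f = 11000/15745 ≈ 0.699.
Interpolate at f ≈ 0.699 with slerp weights a = sin((1−f)δ)/sin δ ≈ 1.091, b = sin(fδ)/sin δ ≈ 1.590.
p = a·p₁ + b·p₂ ≈ (-0.444, 0.502, 0.742); φ = arcsin(p_z) ≈ 47.89°, λ = atan2(p_y, p_x) ≈ 131.49°.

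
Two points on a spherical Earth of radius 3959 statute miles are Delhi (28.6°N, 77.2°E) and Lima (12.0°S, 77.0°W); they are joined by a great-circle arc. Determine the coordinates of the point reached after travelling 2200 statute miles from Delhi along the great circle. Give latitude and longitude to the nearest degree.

The haversine formula gives a central angle δ ≈ 2.632 rad (150.8°) between the endpoints. The total great-circle distance is δ·R ≈ 2.632 × 3959 ≈ 10418 mi, so the target fraction is f = 2200/10418 ≈ 0.211.
Interpolate at f ≈ 0.211 with slerp weights a = sin((1−f)δ)/sin δ ≈ 1.793, b = sin(fδ)/sin δ ≈ 1.081.
p = a·p₁ + b·p₂ ≈ (0.586, 0.505, 0.633); φ = arcsin(p_z) ≈ 39.30°, λ = atan2(p_y, p_x) ≈ 40.73°.

≈ 39°N, 41°E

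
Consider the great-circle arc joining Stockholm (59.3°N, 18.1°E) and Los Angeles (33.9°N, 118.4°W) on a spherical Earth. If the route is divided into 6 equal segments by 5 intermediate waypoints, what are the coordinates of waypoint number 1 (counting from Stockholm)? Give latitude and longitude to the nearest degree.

Convert each endpoint to a unit vector on the sphere (x = cos φ cos λ, y = cos φ sin λ, z = sin φ).
The central angle between the endpoints is δ = arccos(p₁·p₂) ≈ 1.398 rad (80.1°).
Interpolate at f = 1/6 with slerp weights a = sin((1−f)δ)/sin δ ≈ 0.933, b = sin(fδ)/sin δ ≈ 0.234.
p = a·p₁ + b·p₂ ≈ (0.360, -0.023, 0.933); φ = arcsin(p_z) ≈ 68.85°, λ = atan2(p_y, p_x) ≈ -3.68°.

≈ 69°N, 4°W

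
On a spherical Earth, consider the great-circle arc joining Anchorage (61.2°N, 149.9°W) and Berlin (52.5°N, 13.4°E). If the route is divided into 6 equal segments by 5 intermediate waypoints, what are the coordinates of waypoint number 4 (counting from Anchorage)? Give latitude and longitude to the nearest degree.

From cos δ = sin φ₁ sin φ₂ + cos φ₁ cos φ₂ cos Δλ, the central angle is δ ≈ 1.144 rad (65.5°).
Interpolate at f = 4/6 with slerp weights a = sin((1−f)δ)/sin δ ≈ 0.409, b = sin(fδ)/sin δ ≈ 0.759.
p = a·p₁ + b·p₂ ≈ (0.279, 0.008, 0.960); φ = arcsin(p_z) ≈ 73.79°, λ = atan2(p_y, p_x) ≈ 1.70°.

≈ (74°N, 2°E)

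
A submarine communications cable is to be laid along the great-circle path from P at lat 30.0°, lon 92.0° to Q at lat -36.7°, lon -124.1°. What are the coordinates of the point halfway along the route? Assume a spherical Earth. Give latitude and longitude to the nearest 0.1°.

Write both endpoints as unit vectors p₁, p₂ with components (cos φ cos λ, cos φ sin λ, sin φ).
The central angle between the endpoints is δ = arccos(p₁·p₂) ≈ 2.606 rad (149.3°).
Interpolate at f = 1/2 with slerp weights a = sin((1−f)δ)/sin δ ≈ 1.889, b = sin(fδ)/sin δ ≈ 1.889.
p = a·p₁ + b·p₂ ≈ (-0.906, 0.381, -0.184); φ = arcsin(p_z) ≈ -10.63°, λ = atan2(p_y, p_x) ≈ 157.21°.

≈ lat -10.6°, lon 157.2°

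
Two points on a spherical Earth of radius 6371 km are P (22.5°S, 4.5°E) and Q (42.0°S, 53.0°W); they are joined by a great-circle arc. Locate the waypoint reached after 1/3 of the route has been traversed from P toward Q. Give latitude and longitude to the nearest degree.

≈ (32°S, 12°W)

From cos δ = sin φ₁ sin φ₂ + cos φ₁ cos φ₂ cos Δλ, the central angle is δ ≈ 0.896 rad (51.3°).
Interpolate at f = 1/3 with slerp weights a = sin((1−f)δ)/sin δ ≈ 0.720, b = sin(fδ)/sin δ ≈ 0.377.
p = a·p₁ + b·p₂ ≈ (0.832, -0.171, -0.528); φ = arcsin(p_z) ≈ -31.85°, λ = atan2(p_y, p_x) ≈ -11.64°.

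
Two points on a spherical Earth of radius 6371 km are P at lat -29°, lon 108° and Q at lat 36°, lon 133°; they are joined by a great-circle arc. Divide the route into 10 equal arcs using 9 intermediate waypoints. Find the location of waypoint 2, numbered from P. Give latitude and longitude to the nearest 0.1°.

≈ lat -16.0°, lon 113.2°

Convert each endpoint to a unit vector on the sphere (x = cos φ cos λ, y = cos φ sin λ, z = sin φ).
The central angle between the endpoints is δ = arccos(p₁·p₂) ≈ 1.206 rad (69.1°).
Interpolate at f = 2/10 with slerp weights a = sin((1−f)δ)/sin δ ≈ 0.880, b = sin(fδ)/sin δ ≈ 0.256.
p = a·p₁ + b·p₂ ≈ (-0.379, 0.883, -0.276); φ = arcsin(p_z) ≈ -16.04°, λ = atan2(p_y, p_x) ≈ 113.22°.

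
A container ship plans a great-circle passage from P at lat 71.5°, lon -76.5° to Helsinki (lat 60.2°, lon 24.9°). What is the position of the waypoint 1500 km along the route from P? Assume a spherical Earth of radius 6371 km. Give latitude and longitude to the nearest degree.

≈ lat 75°, lon -30°

From cos δ = sin φ₁ sin φ₂ + cos φ₁ cos φ₂ cos Δλ, the central angle is δ ≈ 0.657 rad (37.7°). The total great-circle distance is δ·R ≈ 0.657 × 6371 ≈ 4187 km, so the target fraction is f = 1500/4187 ≈ 0.358.
Interpolate at f ≈ 0.358 with slerp weights a = sin((1−f)δ)/sin δ ≈ 0.670, b = sin(fδ)/sin δ ≈ 0.382.
p = a·p₁ + b·p₂ ≈ (0.222, -0.127, 0.967); φ = arcsin(p_z) ≈ 75.20°, λ = atan2(p_y, p_x) ≈ -29.76°.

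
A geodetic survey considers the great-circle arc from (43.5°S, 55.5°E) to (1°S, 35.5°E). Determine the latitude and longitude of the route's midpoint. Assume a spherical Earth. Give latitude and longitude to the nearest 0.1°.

≈ (22.6°S, 43.9°E)

Write both endpoints as unit vectors p₁, p₂ with components (cos φ cos λ, cos φ sin λ, sin φ).
The central angle between the endpoints is δ = arccos(p₁·p₂) ≈ 0.804 rad (46.1°).
Interpolate at f = 1/2 with slerp weights a = sin((1−f)δ)/sin δ ≈ 0.543, b = sin(fδ)/sin δ ≈ 0.543.
p = a·p₁ + b·p₂ ≈ (0.666, 0.640, -0.384); φ = arcsin(p_z) ≈ -22.55°, λ = atan2(p_y, p_x) ≈ 43.89°.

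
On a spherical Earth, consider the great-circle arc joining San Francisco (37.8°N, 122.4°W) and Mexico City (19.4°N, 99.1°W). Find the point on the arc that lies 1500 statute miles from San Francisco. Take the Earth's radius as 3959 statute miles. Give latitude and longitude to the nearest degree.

Convert each endpoint to a unit vector on the sphere (x = cos φ cos λ, y = cos φ sin λ, z = sin φ).
The central angle between the endpoints is δ = arccos(p₁·p₂) ≈ 0.478 rad (27.4°). The total great-circle distance is δ·R ≈ 0.478 × 3959 ≈ 1891 mi, so the target fraction is f = 1500/1891 ≈ 0.793.
Interpolate at f ≈ 0.793 with slerp weights a = sin((1−f)δ)/sin δ ≈ 0.214, b = sin(fδ)/sin δ ≈ 0.805.
p = a·p₁ + b·p₂ ≈ (-0.211, -0.893, 0.399); φ = arcsin(p_z) ≈ 23.50°, λ = atan2(p_y, p_x) ≈ -103.29°.

≈ 23°N, 103°W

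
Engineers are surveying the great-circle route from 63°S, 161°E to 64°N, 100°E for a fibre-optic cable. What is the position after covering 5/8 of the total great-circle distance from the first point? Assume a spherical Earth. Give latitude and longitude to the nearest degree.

≈ 17°N, 127°E

From cos δ = sin φ₁ sin φ₂ + cos φ₁ cos φ₂ cos Δλ, the central angle is δ ≈ 2.352 rad (134.8°).
Interpolate at f = 5/8 with slerp weights a = sin((1−f)δ)/sin δ ≈ 1.088, b = sin(fδ)/sin δ ≈ 1.402.
p = a·p₁ + b·p₂ ≈ (-0.574, 0.766, 0.291); φ = arcsin(p_z) ≈ 16.90°, λ = atan2(p_y, p_x) ≈ 126.83°.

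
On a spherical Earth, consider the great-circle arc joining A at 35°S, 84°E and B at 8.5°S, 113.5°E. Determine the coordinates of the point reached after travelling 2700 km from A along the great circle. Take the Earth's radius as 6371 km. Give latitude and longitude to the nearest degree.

≈ 19°S, 104°E

Write both endpoints as unit vectors p₁, p₂ with components (cos φ cos λ, cos φ sin λ, sin φ).
The central angle between the endpoints is δ = arccos(p₁·p₂) ≈ 0.660 rad (37.8°). The total great-circle distance is δ·R ≈ 0.660 × 6371 ≈ 4206 km, so the target fraction is f = 2700/4206 ≈ 0.642.
Interpolate at f ≈ 0.642 with slerp weights a = sin((1−f)δ)/sin δ ≈ 0.382, b = sin(fδ)/sin δ ≈ 0.671.
p = a·p₁ + b·p₂ ≈ (-0.232, 0.919, -0.318); φ = arcsin(p_z) ≈ -18.55°, λ = atan2(p_y, p_x) ≈ 104.15°.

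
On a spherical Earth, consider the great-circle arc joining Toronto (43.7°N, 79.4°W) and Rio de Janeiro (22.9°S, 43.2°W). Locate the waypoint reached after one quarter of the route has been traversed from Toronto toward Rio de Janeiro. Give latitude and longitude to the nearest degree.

Convert each endpoint to a unit vector on the sphere (x = cos φ cos λ, y = cos φ sin λ, z = sin φ).
The central angle between the endpoints is δ = arccos(p₁·p₂) ≈ 1.299 rad (74.4°).
Interpolate at f = 1/4 with slerp weights a = sin((1−f)δ)/sin δ ≈ 0.859, b = sin(fδ)/sin δ ≈ 0.331.
p = a·p₁ + b·p₂ ≈ (0.337, -0.819, 0.464); φ = arcsin(p_z) ≈ 27.67°, λ = atan2(p_y, p_x) ≈ -67.66°.

≈ 28°N, 68°W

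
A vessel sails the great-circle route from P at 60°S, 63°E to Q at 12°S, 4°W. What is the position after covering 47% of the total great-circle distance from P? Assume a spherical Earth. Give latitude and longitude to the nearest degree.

The haversine formula gives a central angle δ ≈ 1.191 rad (68.2°) between the endpoints.
Interpolate at f = 0.47 with slerp weights a = sin((1−f)δ)/sin δ ≈ 0.635, b = sin(fδ)/sin δ ≈ 0.572.
p = a·p₁ + b·p₂ ≈ (0.702, 0.244, -0.669); φ = arcsin(p_z) ≈ -41.99°, λ = atan2(p_y, p_x) ≈ 19.17°.

≈ 42°S, 19°E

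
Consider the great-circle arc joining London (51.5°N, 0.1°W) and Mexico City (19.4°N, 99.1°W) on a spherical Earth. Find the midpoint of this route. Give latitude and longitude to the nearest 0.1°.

Write both endpoints as unit vectors p₁, p₂ with components (cos φ cos λ, cos φ sin λ, sin φ).
The central angle between the endpoints is δ = arccos(p₁·p₂) ≈ 1.402 rad (80.3°).
Interpolate at f = 1/2 with slerp weights a = sin((1−f)δ)/sin δ ≈ 0.654, b = sin(fδ)/sin δ ≈ 0.654.
p = a·p₁ + b·p₂ ≈ (0.310, -0.610, 0.729); φ = arcsin(p_z) ≈ 46.83°, λ = atan2(p_y, p_x) ≈ -63.09°.

≈ 46.8°N, 63.1°W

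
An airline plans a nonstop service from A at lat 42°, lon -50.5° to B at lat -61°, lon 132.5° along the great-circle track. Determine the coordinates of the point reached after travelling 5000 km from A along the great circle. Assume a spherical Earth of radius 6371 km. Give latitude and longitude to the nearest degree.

Convert each endpoint to a unit vector on the sphere (x = cos φ cos λ, y = cos φ sin λ, z = sin φ).
The central angle between the endpoints is δ = arccos(p₁·p₂) ≈ 2.808 rad (160.9°). The total great-circle distance is δ·R ≈ 2.808 × 6371 ≈ 17893 km, so the target fraction is f = 5000/17893 ≈ 0.279.
Interpolate at f ≈ 0.279 with slerp weights a = sin((1−f)δ)/sin δ ≈ 2.750, b = sin(fδ)/sin δ ≈ 2.161.
p = a·p₁ + b·p₂ ≈ (0.592, -0.804, -0.050); φ = arcsin(p_z) ≈ -2.88°, λ = atan2(p_y, p_x) ≈ -53.65°.

≈ lat -3°, lon -54°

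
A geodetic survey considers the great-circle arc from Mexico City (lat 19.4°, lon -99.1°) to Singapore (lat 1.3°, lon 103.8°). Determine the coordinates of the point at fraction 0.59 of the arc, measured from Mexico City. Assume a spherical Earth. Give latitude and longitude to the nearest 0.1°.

≈ lat 38.1°, lon 157.4°

Write both endpoints as unit vectors p₁, p₂ with components (cos φ cos λ, cos φ sin λ, sin φ).
The central angle between the endpoints is δ = arccos(p₁·p₂) ≈ 2.608 rad (149.4°).
Interpolate at f = 0.59 with slerp weights a = sin((1−f)δ)/sin δ ≈ 1.725, b = sin(fδ)/sin δ ≈ 1.966.
p = a·p₁ + b·p₂ ≈ (-0.726, 0.302, 0.618); φ = arcsin(p_z) ≈ 38.14°, λ = atan2(p_y, p_x) ≈ 157.40°.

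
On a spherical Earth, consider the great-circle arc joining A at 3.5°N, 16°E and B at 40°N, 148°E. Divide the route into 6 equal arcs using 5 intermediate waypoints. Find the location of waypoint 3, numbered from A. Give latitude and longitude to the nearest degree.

Convert each endpoint to a unit vector on the sphere (x = cos φ cos λ, y = cos φ sin λ, z = sin φ).
The central angle between the endpoints is δ = arccos(p₁·p₂) ≈ 2.063 rad (118.2°).
Interpolate at f = 3/6 with slerp weights a = sin((1−f)δ)/sin δ ≈ 0.973, b = sin(fδ)/sin δ ≈ 0.973.
p = a·p₁ + b·p₂ ≈ (0.302, 0.663, 0.685); φ = arcsin(p_z) ≈ 43.25°, λ = atan2(p_y, p_x) ≈ 65.54°.

≈ 43°N, 66°E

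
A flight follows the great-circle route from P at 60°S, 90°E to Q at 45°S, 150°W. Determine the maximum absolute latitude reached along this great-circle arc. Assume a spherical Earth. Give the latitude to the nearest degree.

The great circle lies in the plane with unit normal n̂ = (p₁ × p₂)/|p₁ × p₂|.
Here n̂_z ≈ +0.340; the vertex latitude is φ_max = arccos|n̂_z| ≈ 70.1°.

≈ 70°S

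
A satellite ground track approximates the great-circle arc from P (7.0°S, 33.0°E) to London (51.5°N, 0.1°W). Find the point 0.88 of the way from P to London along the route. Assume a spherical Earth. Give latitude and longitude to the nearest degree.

The haversine formula gives a central angle δ ≈ 1.135 rad (65.0°) between the endpoints.
Interpolate at f = 0.88 with slerp weights a = sin((1−f)δ)/sin δ ≈ 0.150, b = sin(fδ)/sin δ ≈ 0.928.
p = a·p₁ + b·p₂ ≈ (0.702, 0.080, 0.708); φ = arcsin(p_z) ≈ 45.04°, λ = atan2(p_y, p_x) ≈ 6.50°.

≈ (45°N, 6°E)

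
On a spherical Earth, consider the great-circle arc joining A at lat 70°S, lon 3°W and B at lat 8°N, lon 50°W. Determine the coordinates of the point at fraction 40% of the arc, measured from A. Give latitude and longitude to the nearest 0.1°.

≈ lat 40.7°S, lon 35.2°W

Convert each endpoint to a unit vector on the sphere (x = cos φ cos λ, y = cos φ sin λ, z = sin φ).
The central angle between the endpoints is δ = arccos(p₁·p₂) ≈ 1.470 rad (84.2°).
Interpolate at f = 0.40 with slerp weights a = sin((1−f)δ)/sin δ ≈ 0.776, b = sin(fδ)/sin δ ≈ 0.558.
p = a·p₁ + b·p₂ ≈ (0.620, -0.437, -0.652); φ = arcsin(p_z) ≈ -40.67°, λ = atan2(p_y, p_x) ≈ -35.17°.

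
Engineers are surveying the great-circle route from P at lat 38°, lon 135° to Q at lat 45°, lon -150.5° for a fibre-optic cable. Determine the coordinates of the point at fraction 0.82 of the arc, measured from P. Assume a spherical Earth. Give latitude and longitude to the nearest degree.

Write both endpoints as unit vectors p₁, p₂ with components (cos φ cos λ, cos φ sin λ, sin φ).
The central angle between the endpoints is δ = arccos(p₁·p₂) ≈ 0.947 rad (54.3°).
Interpolate at f = 0.82 with slerp weights a = sin((1−f)δ)/sin δ ≈ 0.209, b = sin(fδ)/sin δ ≈ 0.863.
p = a·p₁ + b·p₂ ≈ (-0.648, -0.184, 0.739); φ = arcsin(p_z) ≈ 47.66°, λ = atan2(p_y, p_x) ≈ -164.13°.

≈ lat 48°, lon -164°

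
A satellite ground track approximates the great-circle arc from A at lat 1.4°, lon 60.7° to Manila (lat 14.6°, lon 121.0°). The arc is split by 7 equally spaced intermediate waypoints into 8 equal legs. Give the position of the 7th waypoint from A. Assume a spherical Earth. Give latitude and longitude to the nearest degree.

≈ lat 14°, lon 113°

The haversine formula gives a central angle δ ≈ 1.064 rad (61.0°) between the endpoints.
Interpolate at f = 7/8 with slerp weights a = sin((1−f)δ)/sin δ ≈ 0.152, b = sin(fδ)/sin δ ≈ 0.918.
p = a·p₁ + b·p₂ ≈ (-0.383, 0.893, 0.235); φ = arcsin(p_z) ≈ 13.59°, λ = atan2(p_y, p_x) ≈ 113.21°.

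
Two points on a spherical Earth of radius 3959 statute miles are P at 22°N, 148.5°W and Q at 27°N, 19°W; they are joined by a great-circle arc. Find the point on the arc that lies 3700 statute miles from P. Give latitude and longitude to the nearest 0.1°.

≈ 46.7°N, 88.9°W

Convert each endpoint to a unit vector on the sphere (x = cos φ cos λ, y = cos φ sin λ, z = sin φ).
The central angle between the endpoints is δ = arccos(p₁·p₂) ≈ 1.934 rad (110.8°). The total great-circle distance is δ·R ≈ 1.934 × 3959 ≈ 7657 mi, so the target fraction is f = 3700/7657 ≈ 0.483.
Interpolate at f ≈ 0.483 with slerp weights a = sin((1−f)δ)/sin δ ≈ 0.900, b = sin(fδ)/sin δ ≈ 0.861.
p = a·p₁ + b·p₂ ≈ (0.013, -0.686, 0.728); φ = arcsin(p_z) ≈ 46.70°, λ = atan2(p_y, p_x) ≈ -88.87°.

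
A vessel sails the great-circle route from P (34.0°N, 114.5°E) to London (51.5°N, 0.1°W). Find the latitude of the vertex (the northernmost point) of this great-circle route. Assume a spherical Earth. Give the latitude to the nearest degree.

The great circle lies in the plane with unit normal n̂ = (p₁ × p₂)/|p₁ × p₂|.
Here n̂_z ≈ -0.481; the vertex latitude is φ_max = arccos|n̂_z| ≈ 61.2°.
Check via Clairaut: cos φ_max = |cos φ₁| · sin C = cos(34.0°)·sin(35.5°) ≈ 0.481, again giving ≈ 61.2°.

≈ 61°N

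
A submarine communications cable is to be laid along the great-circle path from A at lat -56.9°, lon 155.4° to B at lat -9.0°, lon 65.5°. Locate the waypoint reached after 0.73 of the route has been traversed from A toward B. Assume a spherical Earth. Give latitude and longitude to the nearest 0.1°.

≈ lat -27.2°, lon 79.1°

Convert each endpoint to a unit vector on the sphere (x = cos φ cos λ, y = cos φ sin λ, z = sin φ).
The central angle between the endpoints is δ = arccos(p₁·p₂) ≈ 1.438 rad (82.4°).
Interpolate at f = 0.73 with slerp weights a = sin((1−f)δ)/sin δ ≈ 0.382, b = sin(fδ)/sin δ ≈ 0.875.
p = a·p₁ + b·p₂ ≈ (0.169, 0.873, -0.457); φ = arcsin(p_z) ≈ -27.19°, λ = atan2(p_y, p_x) ≈ 79.06°.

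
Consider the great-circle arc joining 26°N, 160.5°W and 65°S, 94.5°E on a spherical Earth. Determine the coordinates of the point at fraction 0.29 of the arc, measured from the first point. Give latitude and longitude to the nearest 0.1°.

Convert each endpoint to a unit vector on the sphere (x = cos φ cos λ, y = cos φ sin λ, z = sin φ).
The central angle between the endpoints is δ = arccos(p₁·p₂) ≈ 2.089 rad (119.7°).
Interpolate at f = 0.29 with slerp weights a = sin((1−f)δ)/sin δ ≈ 1.147, b = sin(fδ)/sin δ ≈ 0.656.
p = a·p₁ + b·p₂ ≈ (-0.993, -0.068, -0.091); φ = arcsin(p_z) ≈ -5.25°, λ = atan2(p_y, p_x) ≈ -176.09°.

≈ 5.2°S, 176.1°W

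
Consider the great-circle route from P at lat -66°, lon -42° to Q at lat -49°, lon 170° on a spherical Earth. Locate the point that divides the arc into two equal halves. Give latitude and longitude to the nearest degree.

≈ lat -77°, lon -155°

The haversine formula gives a central angle δ ≈ 1.089 rad (62.4°) between the endpoints.
Interpolate at f = 1/2 with slerp weights a = sin((1−f)δ)/sin δ ≈ 0.585, b = sin(fδ)/sin δ ≈ 0.585.
p = a·p₁ + b·p₂ ≈ (-0.201, -0.093, -0.975); φ = arcsin(p_z) ≈ -77.22°, λ = atan2(p_y, p_x) ≈ -155.29°.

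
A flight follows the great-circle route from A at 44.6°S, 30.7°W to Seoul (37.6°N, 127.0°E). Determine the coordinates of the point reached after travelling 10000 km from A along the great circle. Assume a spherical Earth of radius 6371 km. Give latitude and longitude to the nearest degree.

Convert each endpoint to a unit vector on the sphere (x = cos φ cos λ, y = cos φ sin λ, z = sin φ).
The central angle between the endpoints is δ = arccos(p₁·p₂) ≈ 2.825 rad (161.9°). The total great-circle distance is δ·R ≈ 2.825 × 6371 ≈ 17999 km, so the target fraction is f = 10000/17999 ≈ 0.556.
Interpolate at f ≈ 0.556 with slerp weights a = sin((1−f)δ)/sin δ ≈ 3.055, b = sin(fδ)/sin δ ≈ 3.214.
p = a·p₁ + b·p₂ ≈ (0.338, 0.923, -0.184); φ = arcsin(p_z) ≈ -10.63°, λ = atan2(p_y, p_x) ≈ 69.87°.

≈ 11°S, 70°E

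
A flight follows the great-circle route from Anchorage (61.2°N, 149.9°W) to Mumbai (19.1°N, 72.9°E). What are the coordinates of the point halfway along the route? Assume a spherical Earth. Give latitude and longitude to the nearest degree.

≈ 61°N, 102°E

The haversine formula gives a central angle δ ≈ 1.618 rad (92.7°) between the endpoints.
Interpolate at f = 1/2 with slerp weights a = sin((1−f)δ)/sin δ ≈ 0.724, b = sin(fδ)/sin δ ≈ 0.724.
p = a·p₁ + b·p₂ ≈ (-0.101, 0.479, 0.872); φ = arcsin(p_z) ≈ 60.68°, λ = atan2(p_y, p_x) ≈ 101.86°.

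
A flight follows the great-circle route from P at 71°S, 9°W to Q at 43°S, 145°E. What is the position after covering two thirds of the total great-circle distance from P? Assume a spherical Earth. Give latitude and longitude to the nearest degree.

The haversine formula gives a central angle δ ≈ 1.125 rad (64.5°) between the endpoints.
Interpolate at f = 2/3 with slerp weights a = sin((1−f)δ)/sin δ ≈ 0.406, b = sin(fδ)/sin δ ≈ 0.756.
p = a·p₁ + b·p₂ ≈ (-0.322, 0.296, -0.899); φ = arcsin(p_z) ≈ -64.05°, λ = atan2(p_y, p_x) ≈ 137.39°.

≈ 64°S, 137°E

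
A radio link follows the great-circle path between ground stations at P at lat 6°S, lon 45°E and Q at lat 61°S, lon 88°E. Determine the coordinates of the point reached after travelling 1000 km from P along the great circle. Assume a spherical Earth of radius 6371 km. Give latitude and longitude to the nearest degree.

Write both endpoints as unit vectors p₁, p₂ with components (cos φ cos λ, cos φ sin λ, sin φ).
The central angle between the endpoints is δ = arccos(p₁·p₂) ≈ 1.111 rad (63.6°). The total great-circle distance is δ·R ≈ 1.111 × 6371 ≈ 7076 km, so the target fraction is f = 1000/7076 ≈ 0.141.
Interpolate at f ≈ 0.141 with slerp weights a = sin((1−f)δ)/sin δ ≈ 0.910, b = sin(fδ)/sin δ ≈ 0.174.
p = a·p₁ + b·p₂ ≈ (0.643, 0.725, -0.248); φ = arcsin(p_z) ≈ -14.34°, λ = atan2(p_y, p_x) ≈ 48.41°.

≈ lat 14°S, lon 48°E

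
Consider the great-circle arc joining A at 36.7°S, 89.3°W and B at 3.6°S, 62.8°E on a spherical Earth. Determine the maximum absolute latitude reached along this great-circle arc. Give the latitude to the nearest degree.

The great circle lies in the plane with unit normal n̂ = (p₁ × p₂)/|p₁ × p₂|.
Here n̂_z ≈ +0.504; the vertex latitude is φ_max = arccos|n̂_z| ≈ 59.7°.
Check via Clairaut: cos φ_max = |cos φ₁| · sin C = cos(36.7°)·sin(141.0°) ≈ 0.504, again giving ≈ 59.7°.

≈ 60°S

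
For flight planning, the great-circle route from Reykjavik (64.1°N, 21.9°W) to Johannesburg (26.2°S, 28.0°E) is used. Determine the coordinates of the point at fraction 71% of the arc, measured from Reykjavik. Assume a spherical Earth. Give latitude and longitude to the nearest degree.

≈ 1°N, 19°E

Write both endpoints as unit vectors p₁, p₂ with components (cos φ cos λ, cos φ sin λ, sin φ).
The central angle between the endpoints is δ = arccos(p₁·p₂) ≈ 1.716 rad (98.3°).
Interpolate at f = 0.71 with slerp weights a = sin((1−f)δ)/sin δ ≈ 0.482, b = sin(fδ)/sin δ ≈ 0.949.
p = a·p₁ + b·p₂ ≈ (0.947, 0.321, 0.015); φ = arcsin(p_z) ≈ 0.87°, λ = atan2(p_y, p_x) ≈ 18.72°.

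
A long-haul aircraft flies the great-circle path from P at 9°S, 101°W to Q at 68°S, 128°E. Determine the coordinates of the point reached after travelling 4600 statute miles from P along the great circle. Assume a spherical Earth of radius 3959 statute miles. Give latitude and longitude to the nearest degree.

≈ 69°S, 147°W

From cos δ = sin φ₁ sin φ₂ + cos φ₁ cos φ₂ cos Δλ, the central angle is δ ≈ 1.669 rad (95.6°). The total great-circle distance is δ·R ≈ 1.669 × 3959 ≈ 6606 mi, so the target fraction is f = 4600/6606 ≈ 0.696.
Interpolate at f ≈ 0.696 with slerp weights a = sin((1−f)δ)/sin δ ≈ 0.488, b = sin(fδ)/sin δ ≈ 0.922.
p = a·p₁ + b·p₂ ≈ (-0.305, -0.201, -0.931); φ = arcsin(p_z) ≈ -68.61°, λ = atan2(p_y, p_x) ≈ -146.62°.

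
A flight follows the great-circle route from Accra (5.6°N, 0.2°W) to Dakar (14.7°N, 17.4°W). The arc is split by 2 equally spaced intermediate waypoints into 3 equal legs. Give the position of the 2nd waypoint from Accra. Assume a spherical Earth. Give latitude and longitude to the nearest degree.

≈ 12°N, 12°W

From cos δ = sin φ₁ sin φ₂ + cos φ₁ cos φ₂ cos Δλ, the central angle is δ ≈ 0.335 rad (19.2°).
Interpolate at f = 2/3 with slerp weights a = sin((1−f)δ)/sin δ ≈ 0.339, b = sin(fδ)/sin δ ≈ 0.674.
p = a·p₁ + b·p₂ ≈ (0.959, -0.196, 0.204); φ = arcsin(p_z) ≈ 11.77°, λ = atan2(p_y, p_x) ≈ -11.55°.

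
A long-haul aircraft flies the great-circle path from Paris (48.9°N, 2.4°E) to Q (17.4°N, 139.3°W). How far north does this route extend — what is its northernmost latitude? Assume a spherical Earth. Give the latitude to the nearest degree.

≈ 66°N

The great circle lies in the plane with unit normal n̂ = (p₁ × p₂)/|p₁ × p₂|.
Here n̂_z ≈ -0.403; the vertex latitude is φ_max = arccos|n̂_z| ≈ 66.2°.
Check via Clairaut: cos φ_max = |cos φ₁| · sin C = cos(48.9°)·sin(37.9°) ≈ 0.403, again giving ≈ 66.2°.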